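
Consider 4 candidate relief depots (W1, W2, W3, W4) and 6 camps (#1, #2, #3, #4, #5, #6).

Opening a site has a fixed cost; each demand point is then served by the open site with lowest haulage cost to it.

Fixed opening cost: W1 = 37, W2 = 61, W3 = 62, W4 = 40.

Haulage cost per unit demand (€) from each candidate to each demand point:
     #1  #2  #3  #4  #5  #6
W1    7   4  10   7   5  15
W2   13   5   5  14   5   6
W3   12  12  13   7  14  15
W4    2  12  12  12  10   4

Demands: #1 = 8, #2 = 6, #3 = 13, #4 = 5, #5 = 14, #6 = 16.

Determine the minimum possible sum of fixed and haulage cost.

406

Open {W2, W4}: assign each demand point to its cheapest open site.
  #1→W4 8×2=16, #2→W2 6×5=30, #3→W2 13×5=65, #4→W4 5×12=60, #5→W2 14×5=70, #6→W4 16×4=64
  haulage cost 305, fixed 101 → total 406.
Compare {W1, W2, W4}: haulage cost 274 + fixed 138 = 412.
Compare {W1, W4}: haulage cost 339 + fixed 77 = 416.
Compare {W2, W3, W4}: haulage cost 280 + fixed 163 = 443.
All other subsets cost ≥ 412. Minimum total cost: 406.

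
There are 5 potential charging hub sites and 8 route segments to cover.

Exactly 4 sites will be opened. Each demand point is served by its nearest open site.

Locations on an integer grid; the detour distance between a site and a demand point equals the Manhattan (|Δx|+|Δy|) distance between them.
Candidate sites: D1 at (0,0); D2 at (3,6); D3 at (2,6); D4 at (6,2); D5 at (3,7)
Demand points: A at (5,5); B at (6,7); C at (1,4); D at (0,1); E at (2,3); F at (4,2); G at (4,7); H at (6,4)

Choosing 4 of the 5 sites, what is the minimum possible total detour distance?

19

Open {D1, D3, D4, D5}.
  A→D3 4, B→D5 3, C→D3 3, D→D1 1, E→D3 3, F→D4 2, G→D5 1, H→D4 2  ⇒ total 19.
Compare {D1, D2, D3, D4}: total 20.
Compare {D1, D2, D4, D5}: total 20.
No size-4 selection does better; minimum is 19.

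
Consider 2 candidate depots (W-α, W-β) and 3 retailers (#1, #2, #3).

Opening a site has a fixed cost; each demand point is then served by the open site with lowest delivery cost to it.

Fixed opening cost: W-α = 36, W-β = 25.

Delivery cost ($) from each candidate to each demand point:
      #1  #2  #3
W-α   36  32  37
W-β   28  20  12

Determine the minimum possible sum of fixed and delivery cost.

85

Open {W-β}: assign each demand point to its cheapest open site.
  #1→W-β 28, #2→W-β 20, #3→W-β 12
  delivery cost 60, fixed 25 → total 85.
Compare {W-α, W-β}: delivery cost 60 + fixed 61 = 121.
Compare {W-α}: delivery cost 105 + fixed 36 = 141.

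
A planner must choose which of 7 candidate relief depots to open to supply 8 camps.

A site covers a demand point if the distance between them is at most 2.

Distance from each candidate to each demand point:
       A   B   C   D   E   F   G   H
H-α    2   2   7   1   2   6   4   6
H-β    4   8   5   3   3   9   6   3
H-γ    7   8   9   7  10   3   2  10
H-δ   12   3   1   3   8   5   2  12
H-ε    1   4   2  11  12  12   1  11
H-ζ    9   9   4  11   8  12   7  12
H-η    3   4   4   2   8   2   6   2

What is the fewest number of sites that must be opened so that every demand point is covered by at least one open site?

Coverage sets (demand points within 2 of each site):
  H-α: {A, B, D, E}
  H-β: {}
  H-γ: {G}
  H-δ: {C, G}
  H-ε: {A, C, G}
  H-ζ: {}
  H-η: {D, F, H}
No 2 sites suffice: every size-2 union leaves at least one demand point uncovered.
But {H-α, H-δ, H-η} covers everything, so the minimum is 3.

3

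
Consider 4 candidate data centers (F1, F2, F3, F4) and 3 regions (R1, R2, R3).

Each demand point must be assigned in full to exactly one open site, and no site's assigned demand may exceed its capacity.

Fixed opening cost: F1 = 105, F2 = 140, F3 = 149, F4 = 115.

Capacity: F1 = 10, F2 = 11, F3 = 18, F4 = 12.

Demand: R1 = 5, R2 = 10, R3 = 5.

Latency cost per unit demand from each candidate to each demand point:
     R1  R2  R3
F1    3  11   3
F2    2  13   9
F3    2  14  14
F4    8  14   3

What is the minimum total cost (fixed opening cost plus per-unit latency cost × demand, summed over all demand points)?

385

Open {F1, F4}; cheapest assignment that respects the capacities:
  F1 (cap 10, load 10): R2 — cost 10×11 = 110
  F4 (cap 12, load 10): R1, R3 — cost 5×8 + 5×3 = 55
  Shipping 165, fixed 220 → total 385.
  Any other capacity-feasible assignment to {F1, F4} ships for at least 165.
Compare {F1, F2}: its best feasible assignment gives total 405.
Compare {F1, F3}: its best feasible assignment gives total 419.
Every other set of open sites that can feasibly serve all demand totals ≥ 405 even under its best assignment. Minimum: 385.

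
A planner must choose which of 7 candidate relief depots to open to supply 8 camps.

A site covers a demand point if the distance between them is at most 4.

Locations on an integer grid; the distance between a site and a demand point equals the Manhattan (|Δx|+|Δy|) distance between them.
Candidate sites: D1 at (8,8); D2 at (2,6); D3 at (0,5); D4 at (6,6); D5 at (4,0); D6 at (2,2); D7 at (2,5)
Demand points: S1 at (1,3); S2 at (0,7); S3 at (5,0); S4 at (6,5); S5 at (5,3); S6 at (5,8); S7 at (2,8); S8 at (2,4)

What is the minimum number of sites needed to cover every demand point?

Coverage sets (demand points within 4 of each site):
  D1: {S6}
  D2: {S1, S2, S7, S8}
  D3: {S1, S2, S8}
  D4: {S4, S5, S6}
  D5: {S3, S5}
  D6: {S1, S5, S8}
  D7: {S1, S2, S4, S7, S8}
No 2 sites suffice: every size-2 union leaves at least one demand point uncovered.
But {D1, D5, D7} covers everything, so the minimum is 3.

3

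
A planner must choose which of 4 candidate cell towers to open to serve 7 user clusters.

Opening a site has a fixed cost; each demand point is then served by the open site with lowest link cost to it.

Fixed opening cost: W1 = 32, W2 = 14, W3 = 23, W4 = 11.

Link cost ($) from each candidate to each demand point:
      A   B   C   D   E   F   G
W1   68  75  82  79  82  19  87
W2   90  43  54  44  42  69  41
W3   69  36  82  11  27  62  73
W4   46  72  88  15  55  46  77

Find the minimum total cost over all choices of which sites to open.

Open {W2, W3, W4}: assign each demand point to its cheapest open site.
  A→W4 46, B→W3 36, C→W2 54, D→W3 11, E→W3 27, F→W4 46, G→W2 41
  link cost 261, fixed 48 → total 309.
Compare {W2, W4}: link cost 287 + fixed 25 = 312.
Compare {W1, W2, W3, W4}: link cost 234 + fixed 80 = 314.
Compare {W1, W2, W4}: link cost 260 + fixed 57 = 317.
All other subsets cost ≥ 312. Minimum total cost: 309.

309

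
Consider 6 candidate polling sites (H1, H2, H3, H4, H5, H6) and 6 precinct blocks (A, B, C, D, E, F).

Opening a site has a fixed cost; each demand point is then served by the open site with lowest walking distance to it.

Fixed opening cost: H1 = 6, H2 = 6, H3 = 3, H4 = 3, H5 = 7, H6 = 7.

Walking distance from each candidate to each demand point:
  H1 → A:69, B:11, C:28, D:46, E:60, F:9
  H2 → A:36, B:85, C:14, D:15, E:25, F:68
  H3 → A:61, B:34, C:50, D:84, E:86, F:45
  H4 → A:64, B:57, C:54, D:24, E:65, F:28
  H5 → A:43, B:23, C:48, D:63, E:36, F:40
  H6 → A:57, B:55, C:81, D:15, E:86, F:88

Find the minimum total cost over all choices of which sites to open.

122

Open {H1, H2}: assign each demand point to its cheapest open site.
  A→H2 36, B→H1 11, C→H2 14, D→H2 15, E→H2 25, F→H1 9
  walking distance 110, fixed 12 → total 122.
Compare {H1, H2, H3}: walking distance 110 + fixed 15 = 125.
Compare {H1, H2, H4}: walking distance 110 + fixed 15 = 125.
Compare {H1, H2, H3, H4}: walking distance 110 + fixed 18 = 128.
All other subsets cost ≥ 125. Minimum total cost: 122.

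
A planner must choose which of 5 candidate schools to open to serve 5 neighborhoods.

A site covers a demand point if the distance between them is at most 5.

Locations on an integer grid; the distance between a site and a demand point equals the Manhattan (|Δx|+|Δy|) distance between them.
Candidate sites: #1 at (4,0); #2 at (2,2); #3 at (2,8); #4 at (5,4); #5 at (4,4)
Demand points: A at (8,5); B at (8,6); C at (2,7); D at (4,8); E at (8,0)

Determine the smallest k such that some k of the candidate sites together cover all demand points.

Coverage sets (demand points within 5 of each site):
  #1: {E}
  #2: {C}
  #3: {C, D}
  #4: {A, B, D}
  #5: {A, C, D}
No 2 sites suffice: every size-2 union leaves at least one demand point uncovered.
But {#1, #2, #4} covers everything, so the minimum is 3.

3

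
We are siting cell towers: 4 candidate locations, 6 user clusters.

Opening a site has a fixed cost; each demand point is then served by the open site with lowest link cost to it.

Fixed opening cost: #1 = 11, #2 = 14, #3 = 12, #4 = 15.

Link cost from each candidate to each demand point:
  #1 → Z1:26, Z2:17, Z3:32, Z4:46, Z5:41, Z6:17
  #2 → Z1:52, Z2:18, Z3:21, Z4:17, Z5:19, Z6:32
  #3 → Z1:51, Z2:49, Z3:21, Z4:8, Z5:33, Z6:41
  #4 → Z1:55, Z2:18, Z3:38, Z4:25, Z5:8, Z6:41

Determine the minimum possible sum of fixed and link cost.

Open {#1, #3, #4}: assign each demand point to its cheapest open site.
  Z1→#1 26, Z2→#1 17, Z3→#3 21, Z4→#3 8, Z5→#4 8, Z6→#1 17
  link cost 97, fixed 38 → total 135.
Compare {#1, #2}: link cost 117 + fixed 25 = 142.
Compare {#1, #3}: link cost 122 + fixed 23 = 145.
Compare {#1, #2, #3}: link cost 108 + fixed 37 = 145.
All other subsets cost ≥ 142. Minimum total cost: 135.

135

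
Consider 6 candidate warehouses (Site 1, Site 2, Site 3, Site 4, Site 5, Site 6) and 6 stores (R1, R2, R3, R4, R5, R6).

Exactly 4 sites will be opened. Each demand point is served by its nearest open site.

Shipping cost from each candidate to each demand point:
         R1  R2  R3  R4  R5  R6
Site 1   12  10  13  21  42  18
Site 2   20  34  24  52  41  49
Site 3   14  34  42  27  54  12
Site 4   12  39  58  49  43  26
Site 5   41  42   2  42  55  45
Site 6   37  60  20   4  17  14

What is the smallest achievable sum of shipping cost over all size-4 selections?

57

Open {Site 1, Site 3, Site 5, Site 6}.
  R1→Site 1 12, R2→Site 1 10, R3→Site 5 2, R4→Site 6 4, R5→Site 6 17, R6→Site 3 12  ⇒ total 57.
Compare {Site 1, Site 2, Site 5, Site 6}: total 59.
Compare {Site 1, Site 4, Site 5, Site 6}: total 59.
No size-4 selection does better; minimum is 57.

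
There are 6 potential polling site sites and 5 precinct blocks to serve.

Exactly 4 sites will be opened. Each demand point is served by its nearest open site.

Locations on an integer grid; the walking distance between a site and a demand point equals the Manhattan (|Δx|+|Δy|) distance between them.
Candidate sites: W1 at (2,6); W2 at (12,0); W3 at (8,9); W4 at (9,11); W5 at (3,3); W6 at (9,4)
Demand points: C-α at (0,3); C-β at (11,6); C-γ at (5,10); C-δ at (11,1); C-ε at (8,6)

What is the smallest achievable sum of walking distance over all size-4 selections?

16

Open {W2, W3, W5, W6}.
  C-α→W5 3, C-β→W6 4, C-γ→W3 4, C-δ→W2 2, C-ε→W3 3  ⇒ total 16.
Compare {W2, W4, W5, W6}: total 17.
Compare {W1, W2, W3, W5}: total 18.
No size-4 selection does better; minimum is 16.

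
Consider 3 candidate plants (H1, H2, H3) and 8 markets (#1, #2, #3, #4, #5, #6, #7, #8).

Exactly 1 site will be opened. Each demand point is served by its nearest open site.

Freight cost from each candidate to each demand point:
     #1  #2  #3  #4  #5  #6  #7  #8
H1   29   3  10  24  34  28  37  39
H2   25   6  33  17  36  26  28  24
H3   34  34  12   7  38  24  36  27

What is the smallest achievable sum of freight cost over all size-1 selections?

195

Open {H2}.
  #1→H2 25, #2→H2 6, #3→H2 33, #4→H2 17, #5→H2 36, #6→H2 26, #7→H2 28, #8→H2 24  ⇒ total 195.
Compare {H1}: total 204.
Compare {H3}: total 212.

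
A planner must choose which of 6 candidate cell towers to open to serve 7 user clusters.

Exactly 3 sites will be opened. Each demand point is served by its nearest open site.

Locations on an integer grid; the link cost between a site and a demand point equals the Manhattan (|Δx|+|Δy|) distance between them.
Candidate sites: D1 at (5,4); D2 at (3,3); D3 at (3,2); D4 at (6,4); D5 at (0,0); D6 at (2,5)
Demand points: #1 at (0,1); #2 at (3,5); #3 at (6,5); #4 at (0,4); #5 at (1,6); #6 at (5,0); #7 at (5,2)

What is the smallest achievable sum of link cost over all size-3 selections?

15

Open {D1, D5, D6}.
  #1→D5 1, #2→D6 1, #3→D1 2, #4→D6 3, #5→D6 2, #6→D1 4, #7→D1 2  ⇒ total 15.
Compare {D4, D5, D6}: total 16.
Compare {D3, D4, D6}: total 17.
No size-3 selection does better; minimum is 15.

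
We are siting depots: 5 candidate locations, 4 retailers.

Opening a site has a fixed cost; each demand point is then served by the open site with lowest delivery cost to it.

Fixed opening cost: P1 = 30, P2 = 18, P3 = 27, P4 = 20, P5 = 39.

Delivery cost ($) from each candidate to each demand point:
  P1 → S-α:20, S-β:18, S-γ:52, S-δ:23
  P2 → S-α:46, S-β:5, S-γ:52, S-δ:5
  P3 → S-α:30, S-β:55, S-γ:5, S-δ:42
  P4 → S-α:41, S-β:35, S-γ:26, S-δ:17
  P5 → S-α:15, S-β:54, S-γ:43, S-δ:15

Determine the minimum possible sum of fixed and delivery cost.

Open {P2, P3}: assign each demand point to its cheapest open site.
  S-α→P3 30, S-β→P2 5, S-γ→P3 5, S-δ→P2 5
  delivery cost 45, fixed 45 → total 90.
Compare {P1, P2, P3}: delivery cost 35 + fixed 75 = 110.
Compare {P2, P3, P4}: delivery cost 45 + fixed 65 = 110.
Compare {P2, P3, P5}: delivery cost 30 + fixed 84 = 114.
All other subsets cost ≥ 110. Minimum total cost: 90.

90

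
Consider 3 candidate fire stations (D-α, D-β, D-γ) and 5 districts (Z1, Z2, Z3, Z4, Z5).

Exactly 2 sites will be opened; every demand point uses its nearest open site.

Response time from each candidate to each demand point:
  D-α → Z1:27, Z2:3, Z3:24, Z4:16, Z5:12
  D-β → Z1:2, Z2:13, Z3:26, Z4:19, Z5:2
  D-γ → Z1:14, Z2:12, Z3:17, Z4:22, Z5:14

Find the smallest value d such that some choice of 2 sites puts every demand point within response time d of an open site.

17

Open {D-α, D-γ}.
  Farthest demand point is Z3 at response time 17 (to D-γ); all others are ≤ 17.
With {D-β, D-γ} the worst case is 19.
With {D-α, D-β} the worst case is 24.
No size-2 selection achieves below 17.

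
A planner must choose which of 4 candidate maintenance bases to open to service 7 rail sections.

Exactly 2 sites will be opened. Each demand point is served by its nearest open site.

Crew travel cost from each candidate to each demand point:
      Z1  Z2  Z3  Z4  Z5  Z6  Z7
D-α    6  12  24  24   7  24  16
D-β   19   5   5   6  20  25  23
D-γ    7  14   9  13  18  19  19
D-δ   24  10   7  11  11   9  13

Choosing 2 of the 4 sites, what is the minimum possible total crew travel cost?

63

Open {D-α, D-δ}.
  Z1→D-α 6, Z2→D-δ 10, Z3→D-δ 7, Z4→D-δ 11, Z5→D-α 7, Z6→D-δ 9, Z7→D-δ 13  ⇒ total 63.
Compare {D-β, D-δ}: total 68.
Compare {D-γ, D-δ}: total 68.
No size-2 selection does better; minimum is 63.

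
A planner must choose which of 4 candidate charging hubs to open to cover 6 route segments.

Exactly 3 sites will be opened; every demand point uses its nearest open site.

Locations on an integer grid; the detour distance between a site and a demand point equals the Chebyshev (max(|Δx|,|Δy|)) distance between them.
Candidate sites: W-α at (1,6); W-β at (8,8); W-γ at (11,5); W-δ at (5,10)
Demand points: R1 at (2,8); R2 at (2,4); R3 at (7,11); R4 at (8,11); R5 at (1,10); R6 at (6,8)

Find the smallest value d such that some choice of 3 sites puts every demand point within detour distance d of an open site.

Open {W-α, W-β, W-γ}.
  Farthest demand point is R5 at detour distance 4 (to W-α); all others are ≤ 4.
With {W-α, W-β, W-δ} the worst case is 4.
With {W-α, W-γ, W-δ} the worst case is 4.
No size-3 selection achieves below 4.

4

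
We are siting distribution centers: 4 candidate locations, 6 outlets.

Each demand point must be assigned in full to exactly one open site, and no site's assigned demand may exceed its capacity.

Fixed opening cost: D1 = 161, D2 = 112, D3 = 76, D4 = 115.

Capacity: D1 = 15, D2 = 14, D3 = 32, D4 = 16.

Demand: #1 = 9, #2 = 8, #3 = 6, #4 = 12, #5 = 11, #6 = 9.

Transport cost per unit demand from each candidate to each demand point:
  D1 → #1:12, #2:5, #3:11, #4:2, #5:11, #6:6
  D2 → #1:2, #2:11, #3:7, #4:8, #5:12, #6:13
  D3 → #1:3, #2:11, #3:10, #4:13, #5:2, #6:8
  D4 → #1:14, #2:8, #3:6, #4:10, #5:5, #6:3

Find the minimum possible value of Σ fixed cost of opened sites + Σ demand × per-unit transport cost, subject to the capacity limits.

Open {D1, D3, D4}; cheapest assignment that respects the capacities:
  D1 (cap 15, load 12): #4 — cost 12×2 = 24
  D3 (cap 32, load 28): #1, #2, #5 — cost 9×3 + 8×11 + 11×2 = 137
  D4 (cap 16, load 15): #3, #6 — cost 6×6 + 9×3 = 63
  Shipping 224, fixed 352 → total 576.
  Any other capacity-feasible assignment to {D1, D3, D4} ships for at least 224.
Compare {D2, D3, D4}: its best feasible assignment gives total 599.
Compare {D1, D2, D3}: its best feasible assignment gives total 624.
Every other set of open sites that can feasibly serve all demand totals ≥ 599 even under its best assignment. Minimum: 576.

576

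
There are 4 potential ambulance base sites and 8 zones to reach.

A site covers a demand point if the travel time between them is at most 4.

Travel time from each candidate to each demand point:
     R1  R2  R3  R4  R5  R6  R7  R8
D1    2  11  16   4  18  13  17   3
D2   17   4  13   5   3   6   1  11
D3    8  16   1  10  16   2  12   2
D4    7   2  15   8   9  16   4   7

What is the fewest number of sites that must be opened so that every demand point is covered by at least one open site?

3

Coverage sets (demand points within 4 of each site):
  D1: {R1, R4, R8}
  D2: {R2, R5, R7}
  D3: {R3, R6, R8}
  D4: {R2, R7}
No 2 sites suffice: every size-2 union leaves at least one demand point uncovered.
But {D1, D2, D3} covers everything, so the minimum is 3.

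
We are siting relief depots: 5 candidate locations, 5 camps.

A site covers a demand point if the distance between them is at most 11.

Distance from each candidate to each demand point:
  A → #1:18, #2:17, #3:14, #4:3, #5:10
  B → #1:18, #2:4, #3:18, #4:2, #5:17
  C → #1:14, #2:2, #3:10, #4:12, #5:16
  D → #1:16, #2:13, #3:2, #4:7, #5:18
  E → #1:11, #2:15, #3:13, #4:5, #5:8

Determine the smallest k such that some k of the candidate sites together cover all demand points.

2

Coverage sets (demand points within 11 of each site):
  A: {#4, #5}
  B: {#2, #4}
  C: {#2, #3}
  D: {#3, #4}
  E: {#1, #4, #5}
No single site covers all 5 demand points.
But {C, E} covers everything, so the minimum is 2.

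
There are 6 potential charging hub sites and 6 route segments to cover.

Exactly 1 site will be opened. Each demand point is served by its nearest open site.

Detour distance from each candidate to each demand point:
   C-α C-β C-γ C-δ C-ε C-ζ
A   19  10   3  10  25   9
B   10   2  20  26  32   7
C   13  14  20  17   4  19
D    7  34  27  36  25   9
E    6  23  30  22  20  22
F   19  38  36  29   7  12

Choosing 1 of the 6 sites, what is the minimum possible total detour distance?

76

Open {A}.
  C-α→A 19, C-β→A 10, C-γ→A 3, C-δ→A 10, C-ε→A 25, C-ζ→A 9  ⇒ total 76.
Compare {C}: total 87.
Compare {B}: total 97.
No size-1 selection does better; minimum is 76.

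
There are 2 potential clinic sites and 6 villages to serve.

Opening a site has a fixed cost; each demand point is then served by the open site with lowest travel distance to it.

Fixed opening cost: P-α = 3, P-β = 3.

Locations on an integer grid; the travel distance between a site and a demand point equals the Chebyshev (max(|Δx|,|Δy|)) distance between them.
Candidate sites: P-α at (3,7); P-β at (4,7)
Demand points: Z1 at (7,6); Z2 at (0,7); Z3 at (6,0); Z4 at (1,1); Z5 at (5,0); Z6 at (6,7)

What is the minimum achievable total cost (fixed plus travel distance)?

32

Open {P-β}: assign each demand point to its cheapest open site.
  Z1→P-β 3, Z2→P-β 4, Z3→P-β 7, Z4→P-β 6, Z5→P-β 7, Z6→P-β 2
  travel distance 29, fixed 3 → total 32.
Compare {P-α}: travel distance 30 + fixed 3 = 33.
Compare {P-α, P-β}: travel distance 28 + fixed 6 = 34.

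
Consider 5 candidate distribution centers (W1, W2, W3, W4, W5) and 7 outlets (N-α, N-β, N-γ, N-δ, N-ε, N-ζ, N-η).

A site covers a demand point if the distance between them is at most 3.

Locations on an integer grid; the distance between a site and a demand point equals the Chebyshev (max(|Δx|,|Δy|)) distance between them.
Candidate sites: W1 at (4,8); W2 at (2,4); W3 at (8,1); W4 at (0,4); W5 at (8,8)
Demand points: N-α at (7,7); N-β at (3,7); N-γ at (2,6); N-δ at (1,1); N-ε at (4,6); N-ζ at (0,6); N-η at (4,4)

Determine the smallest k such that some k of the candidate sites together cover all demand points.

2

Coverage sets (demand points within 3 of each site):
  W1: {N-α, N-β, N-γ, N-ε}
  W2: {N-β, N-γ, N-δ, N-ε, N-ζ, N-η}
  W3: {}
  W4: {N-β, N-γ, N-δ, N-ζ}
  W5: {N-α}
No single site covers all 7 demand points.
But {W1, W2} covers everything, so the minimum is 2.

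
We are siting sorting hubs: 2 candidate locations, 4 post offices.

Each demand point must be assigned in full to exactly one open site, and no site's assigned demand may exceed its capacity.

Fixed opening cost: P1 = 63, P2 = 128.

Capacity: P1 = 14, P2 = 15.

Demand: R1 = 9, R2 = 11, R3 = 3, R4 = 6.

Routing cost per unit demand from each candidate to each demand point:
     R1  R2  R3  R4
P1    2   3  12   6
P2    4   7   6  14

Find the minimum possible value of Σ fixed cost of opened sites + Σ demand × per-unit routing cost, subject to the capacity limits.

380

Open {P1, P2}; cheapest assignment that respects the capacities:
  P1 (cap 14, load 14): R2, R3 — cost 11×3 + 3×12 = 69
  P2 (cap 15, load 15): R1, R4 — cost 9×4 + 6×14 = 120
  Shipping 189, fixed 191 → total 380.
  Any other capacity-feasible assignment to {P1, P2} ships for at least 189.
Total demand is 29 and no other set of sites has combined capacity ≥ 29, so {P1, P2} is the only feasible choice of open sites. Minimum: 380.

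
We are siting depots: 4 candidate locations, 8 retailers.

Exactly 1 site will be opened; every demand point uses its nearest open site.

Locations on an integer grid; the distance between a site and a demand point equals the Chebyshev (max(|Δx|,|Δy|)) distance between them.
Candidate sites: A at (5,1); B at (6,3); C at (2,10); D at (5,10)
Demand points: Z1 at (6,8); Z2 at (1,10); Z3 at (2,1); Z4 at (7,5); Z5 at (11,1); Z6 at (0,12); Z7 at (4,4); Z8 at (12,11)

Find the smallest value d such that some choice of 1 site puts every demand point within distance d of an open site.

Open {B}.
  Farthest demand point is Z6 at distance 9 (to B); all others are ≤ 9.
With {D} the worst case is 9.
With {C} the worst case is 10.
No size-1 selection achieves below 9.

9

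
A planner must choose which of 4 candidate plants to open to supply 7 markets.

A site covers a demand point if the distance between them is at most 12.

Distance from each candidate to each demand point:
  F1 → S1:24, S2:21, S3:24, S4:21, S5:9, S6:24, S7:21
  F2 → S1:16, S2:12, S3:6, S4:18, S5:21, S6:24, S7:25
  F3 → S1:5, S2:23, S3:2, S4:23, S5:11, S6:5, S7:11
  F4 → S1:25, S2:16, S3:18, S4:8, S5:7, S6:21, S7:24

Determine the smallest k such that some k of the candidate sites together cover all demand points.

Coverage sets (demand points within 12 of each site):
  F1: {S5}
  F2: {S2, S3}
  F3: {S1, S3, S5, S6, S7}
  F4: {S4, S5}
No 2 sites suffice: every size-2 union leaves at least one demand point uncovered.
But {F2, F3, F4} covers everything, so the minimum is 3.

3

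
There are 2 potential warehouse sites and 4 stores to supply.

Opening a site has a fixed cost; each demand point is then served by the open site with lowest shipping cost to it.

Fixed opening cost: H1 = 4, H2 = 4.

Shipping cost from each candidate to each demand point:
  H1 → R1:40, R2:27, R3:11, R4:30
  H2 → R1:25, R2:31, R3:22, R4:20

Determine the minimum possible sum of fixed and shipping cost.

Open {H1, H2}: assign each demand point to its cheapest open site.
  R1→H2 25, R2→H1 27, R3→H1 11, R4→H2 20
  shipping cost 83, fixed 8 → total 91.
Compare {H2}: shipping cost 98 + fixed 4 = 102.
Compare {H1}: shipping cost 108 + fixed 4 = 112.

91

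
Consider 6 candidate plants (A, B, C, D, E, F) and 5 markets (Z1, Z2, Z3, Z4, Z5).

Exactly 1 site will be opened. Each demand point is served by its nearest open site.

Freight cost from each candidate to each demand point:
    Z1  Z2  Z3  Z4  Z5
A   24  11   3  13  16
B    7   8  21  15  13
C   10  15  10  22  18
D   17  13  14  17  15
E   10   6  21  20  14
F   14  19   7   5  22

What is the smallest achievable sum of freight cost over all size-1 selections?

Open {B}.
  Z1→B 7, Z2→B 8, Z3→B 21, Z4→B 15, Z5→B 13  ⇒ total 64.
Compare {A}: total 67.
Compare {F}: total 67.
No size-1 selection does better; minimum is 64.

64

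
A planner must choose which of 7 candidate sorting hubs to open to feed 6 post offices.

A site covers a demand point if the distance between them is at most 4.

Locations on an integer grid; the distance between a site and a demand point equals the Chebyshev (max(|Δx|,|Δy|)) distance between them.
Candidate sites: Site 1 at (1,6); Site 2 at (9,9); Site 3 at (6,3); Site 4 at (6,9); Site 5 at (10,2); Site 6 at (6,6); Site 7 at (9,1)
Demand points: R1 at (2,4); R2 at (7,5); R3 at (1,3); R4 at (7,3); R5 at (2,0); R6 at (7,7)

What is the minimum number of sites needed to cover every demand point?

2

Coverage sets (demand points within 4 of each site):
  Site 1: {R1, R3}
  Site 2: {R2, R6}
  Site 3: {R1, R2, R4, R5, R6}
  Site 4: {R2, R6}
  Site 5: {R2, R4}
  Site 6: {R1, R2, R4, R6}
  Site 7: {R2, R4}
No single site covers all 6 demand points.
But {Site 1, Site 3} covers everything, so the minimum is 2.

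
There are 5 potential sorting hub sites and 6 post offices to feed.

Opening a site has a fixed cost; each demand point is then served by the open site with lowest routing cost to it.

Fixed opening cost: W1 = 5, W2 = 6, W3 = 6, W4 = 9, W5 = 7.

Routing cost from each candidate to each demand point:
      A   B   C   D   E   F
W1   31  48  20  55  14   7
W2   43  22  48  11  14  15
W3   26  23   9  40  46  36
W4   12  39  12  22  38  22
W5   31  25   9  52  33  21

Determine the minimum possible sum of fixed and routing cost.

Open {W1, W2, W4}: assign each demand point to its cheapest open site.
  A→W4 12, B→W2 22, C→W4 12, D→W2 11, E→W1 14, F→W1 7
  routing cost 78, fixed 20 → total 98.
Compare {W2, W4}: routing cost 86 + fixed 15 = 101.
Compare {W1, W2, W3, W4}: routing cost 75 + fixed 26 = 101.
Compare {W1, W2, W4, W5}: routing cost 75 + fixed 27 = 102.
All other subsets cost ≥ 101. Minimum total cost: 98.

98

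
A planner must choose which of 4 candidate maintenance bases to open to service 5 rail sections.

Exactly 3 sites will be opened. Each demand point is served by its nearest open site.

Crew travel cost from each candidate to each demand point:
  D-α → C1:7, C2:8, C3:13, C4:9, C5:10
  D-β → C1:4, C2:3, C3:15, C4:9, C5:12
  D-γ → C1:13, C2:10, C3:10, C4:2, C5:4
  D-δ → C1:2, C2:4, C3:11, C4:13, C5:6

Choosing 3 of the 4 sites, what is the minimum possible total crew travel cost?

Open {D-β, D-γ, D-δ}.
  C1→D-δ 2, C2→D-β 3, C3→D-γ 10, C4→D-γ 2, C5→D-γ 4  ⇒ total 21.
Compare {D-α, D-γ, D-δ}: total 22.
Compare {D-α, D-β, D-γ}: total 23.
No size-3 selection does better; minimum is 21.

21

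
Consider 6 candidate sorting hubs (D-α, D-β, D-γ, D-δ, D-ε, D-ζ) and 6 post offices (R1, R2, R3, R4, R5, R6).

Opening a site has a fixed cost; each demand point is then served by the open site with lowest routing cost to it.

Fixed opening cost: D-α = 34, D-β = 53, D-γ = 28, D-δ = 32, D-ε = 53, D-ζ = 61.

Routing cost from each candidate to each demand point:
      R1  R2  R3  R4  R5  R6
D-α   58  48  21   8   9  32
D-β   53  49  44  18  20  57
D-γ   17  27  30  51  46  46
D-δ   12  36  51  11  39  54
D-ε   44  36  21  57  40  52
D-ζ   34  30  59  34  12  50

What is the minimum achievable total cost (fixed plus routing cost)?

Open {D-α, D-γ}: assign each demand point to its cheapest open site.
  R1→D-γ 17, R2→D-γ 27, R3→D-α 21, R4→D-α 8, R5→D-α 9, R6→D-α 32
  routing cost 114, fixed 62 → total 176.
Compare {D-α, D-δ}: routing cost 118 + fixed 66 = 184.
Compare {D-α, D-γ, D-δ}: routing cost 109 + fixed 94 = 203.
Compare {D-α}: routing cost 176 + fixed 34 = 210.
All other subsets cost ≥ 184. Minimum total cost: 176.

176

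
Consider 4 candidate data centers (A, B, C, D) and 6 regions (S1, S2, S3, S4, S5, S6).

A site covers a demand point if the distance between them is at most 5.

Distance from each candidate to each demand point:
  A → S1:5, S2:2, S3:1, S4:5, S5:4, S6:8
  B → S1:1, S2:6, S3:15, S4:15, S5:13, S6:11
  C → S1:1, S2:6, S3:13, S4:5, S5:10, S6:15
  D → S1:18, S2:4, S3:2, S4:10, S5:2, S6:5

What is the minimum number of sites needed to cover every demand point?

Coverage sets (demand points within 5 of each site):
  A: {S1, S2, S3, S4, S5}
  B: {S1}
  C: {S1, S4}
  D: {S2, S3, S5, S6}
No single site covers all 6 demand points.
But {A, D} covers everything, so the minimum is 2.

2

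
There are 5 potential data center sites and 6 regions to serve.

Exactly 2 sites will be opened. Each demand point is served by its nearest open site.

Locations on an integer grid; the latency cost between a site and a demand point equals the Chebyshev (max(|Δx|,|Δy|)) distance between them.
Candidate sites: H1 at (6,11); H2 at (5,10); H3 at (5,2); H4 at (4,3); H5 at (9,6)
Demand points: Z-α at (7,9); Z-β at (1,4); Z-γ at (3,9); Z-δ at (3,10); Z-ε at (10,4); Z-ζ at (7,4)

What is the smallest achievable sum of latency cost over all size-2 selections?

Open {H2, H5}.
  Z-α→H2 2, Z-β→H2 6, Z-γ→H2 2, Z-δ→H2 2, Z-ε→H5 2, Z-ζ→H5 2  ⇒ total 16.
Compare {H2, H3}: total 17.
Compare {H2, H4}: total 18.
No size-2 selection does better; minimum is 16.

16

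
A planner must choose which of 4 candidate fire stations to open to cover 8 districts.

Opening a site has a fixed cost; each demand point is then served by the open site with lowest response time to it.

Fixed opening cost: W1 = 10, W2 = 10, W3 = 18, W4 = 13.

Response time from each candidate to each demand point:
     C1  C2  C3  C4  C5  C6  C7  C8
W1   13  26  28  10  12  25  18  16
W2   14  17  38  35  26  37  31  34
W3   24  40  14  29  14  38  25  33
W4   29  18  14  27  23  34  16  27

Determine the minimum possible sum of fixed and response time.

147

Open {W1, W4}: assign each demand point to its cheapest open site.
  C1→W1 13, C2→W4 18, C3→W4 14, C4→W1 10, C5→W1 12, C6→W1 25, C7→W4 16, C8→W1 16
  response time 124, fixed 23 → total 147.
Compare {W1, W2, W4}: response time 123 + fixed 33 = 156.
Compare {W1}: response time 148 + fixed 10 = 158.
Compare {W1, W2}: response time 139 + fixed 20 = 159.
All other subsets cost ≥ 156. Minimum total cost: 147.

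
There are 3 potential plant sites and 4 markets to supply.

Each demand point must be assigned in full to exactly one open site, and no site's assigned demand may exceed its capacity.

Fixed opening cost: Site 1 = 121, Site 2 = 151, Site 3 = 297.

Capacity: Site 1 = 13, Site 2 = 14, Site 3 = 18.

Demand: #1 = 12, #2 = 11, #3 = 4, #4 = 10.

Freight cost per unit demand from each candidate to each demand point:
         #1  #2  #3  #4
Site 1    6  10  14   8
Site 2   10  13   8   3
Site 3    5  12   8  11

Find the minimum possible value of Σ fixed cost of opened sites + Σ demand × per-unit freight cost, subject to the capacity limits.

Open {Site 1, Site 2, Site 3}; cheapest assignment that respects the capacities:
  Site 1 (cap 13, load 11): #2 — cost 11×10 = 110
  Site 2 (cap 14, load 14): #3, #4 — cost 4×8 + 10×3 = 62
  Site 3 (cap 18, load 12): #1 — cost 12×5 = 60
  Shipping 232, fixed 569 → total 801.
  Any other capacity-feasible assignment to {Site 1, Site 2, Site 3} ships for at least 232.
Total demand is 37 and no other set of sites has combined capacity ≥ 37, so {Site 1, Site 2, Site 3} is the only feasible choice of open sites. Minimum: 801.

801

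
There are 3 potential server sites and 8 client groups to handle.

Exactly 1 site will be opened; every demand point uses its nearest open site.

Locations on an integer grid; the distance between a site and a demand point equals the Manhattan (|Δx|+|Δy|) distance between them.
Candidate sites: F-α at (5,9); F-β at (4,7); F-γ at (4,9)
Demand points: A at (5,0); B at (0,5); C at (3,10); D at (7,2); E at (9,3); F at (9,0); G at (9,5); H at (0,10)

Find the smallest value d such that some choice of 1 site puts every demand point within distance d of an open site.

Open {F-β}.
  Farthest demand point is F at distance 12 (to F-β); all others are ≤ 12.
With {F-α} the worst case is 13.
With {F-γ} the worst case is 14.
No size-1 selection achieves below 12.

12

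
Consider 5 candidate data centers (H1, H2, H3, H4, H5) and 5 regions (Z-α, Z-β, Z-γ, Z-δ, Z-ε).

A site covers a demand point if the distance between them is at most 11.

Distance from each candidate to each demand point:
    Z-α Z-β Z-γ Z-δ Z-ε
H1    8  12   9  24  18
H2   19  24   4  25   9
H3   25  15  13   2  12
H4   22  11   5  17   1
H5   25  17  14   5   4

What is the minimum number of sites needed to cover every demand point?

Coverage sets (demand points within 11 of each site):
  H1: {Z-α, Z-γ}
  H2: {Z-γ, Z-ε}
  H3: {Z-δ}
  H4: {Z-β, Z-γ, Z-ε}
  H5: {Z-δ, Z-ε}
No 2 sites suffice: every size-2 union leaves at least one demand point uncovered.
But {H1, H3, H4} covers everything, so the minimum is 3.

3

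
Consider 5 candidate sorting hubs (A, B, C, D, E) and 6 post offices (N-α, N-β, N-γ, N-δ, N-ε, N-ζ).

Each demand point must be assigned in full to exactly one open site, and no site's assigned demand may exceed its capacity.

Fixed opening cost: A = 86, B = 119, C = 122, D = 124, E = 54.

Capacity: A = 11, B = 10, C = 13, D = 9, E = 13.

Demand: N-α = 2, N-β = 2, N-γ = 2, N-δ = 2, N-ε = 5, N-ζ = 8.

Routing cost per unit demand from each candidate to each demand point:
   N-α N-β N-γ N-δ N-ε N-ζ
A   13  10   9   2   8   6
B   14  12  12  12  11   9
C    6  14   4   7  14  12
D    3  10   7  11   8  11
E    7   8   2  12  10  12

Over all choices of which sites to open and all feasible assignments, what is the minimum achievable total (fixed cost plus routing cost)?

276

Open {A, E}; cheapest assignment that respects the capacities:
  A (cap 11, load 10): N-δ, N-ζ — cost 2×2 + 8×6 = 52
  E (cap 13, load 11): N-α, N-β, N-γ, N-ε — cost 2×7 + 2×8 + 2×2 + 5×10 = 84
  Shipping 136, fixed 140 → total 276.
  Any other capacity-feasible assignment to {A, E} ships for at least 136.
Compare {B, E}: its best feasible assignment gives total 353.
Compare {D, E}: its best feasible assignment gives total 362.
Every other set of open sites that can feasibly serve all demand totals ≥ 353 even under its best assignment. Minimum: 276.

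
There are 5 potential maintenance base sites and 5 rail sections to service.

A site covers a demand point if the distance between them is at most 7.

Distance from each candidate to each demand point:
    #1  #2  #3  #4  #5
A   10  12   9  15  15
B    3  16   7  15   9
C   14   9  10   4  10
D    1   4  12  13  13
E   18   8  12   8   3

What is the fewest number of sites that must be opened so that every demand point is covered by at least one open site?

4

Coverage sets (demand points within 7 of each site):
  A: {}
  B: {#1, #3}
  C: {#4}
  D: {#1, #2}
  E: {#5}
No 3 sites suffice: every size-3 union leaves at least one demand point uncovered.
But {B, C, D, E} covers everything, so the minimum is 4.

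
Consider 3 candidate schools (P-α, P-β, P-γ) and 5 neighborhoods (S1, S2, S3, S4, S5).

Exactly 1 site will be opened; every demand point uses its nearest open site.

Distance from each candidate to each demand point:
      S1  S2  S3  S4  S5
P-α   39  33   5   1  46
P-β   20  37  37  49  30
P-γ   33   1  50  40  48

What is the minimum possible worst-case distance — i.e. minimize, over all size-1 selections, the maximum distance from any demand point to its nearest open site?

Open {P-α}.
  Farthest demand point is S5 at distance 46 (to P-α); all others are ≤ 46.
With {P-β} the worst case is 49.
With {P-γ} the worst case is 50.
No size-1 selection achieves below 46.

46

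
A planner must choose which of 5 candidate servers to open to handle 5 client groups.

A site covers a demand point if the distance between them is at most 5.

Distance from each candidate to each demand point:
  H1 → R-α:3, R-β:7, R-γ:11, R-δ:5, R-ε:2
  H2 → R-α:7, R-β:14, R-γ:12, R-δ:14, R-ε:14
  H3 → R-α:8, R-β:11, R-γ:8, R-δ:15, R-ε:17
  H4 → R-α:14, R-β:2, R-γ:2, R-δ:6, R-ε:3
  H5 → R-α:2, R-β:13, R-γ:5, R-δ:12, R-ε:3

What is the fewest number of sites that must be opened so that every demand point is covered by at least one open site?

Coverage sets (demand points within 5 of each site):
  H1: {R-α, R-δ, R-ε}
  H2: {}
  H3: {}
  H4: {R-β, R-γ, R-ε}
  H5: {R-α, R-γ, R-ε}
No single site covers all 5 demand points.
But {H1, H4} covers everything, so the minimum is 2.

2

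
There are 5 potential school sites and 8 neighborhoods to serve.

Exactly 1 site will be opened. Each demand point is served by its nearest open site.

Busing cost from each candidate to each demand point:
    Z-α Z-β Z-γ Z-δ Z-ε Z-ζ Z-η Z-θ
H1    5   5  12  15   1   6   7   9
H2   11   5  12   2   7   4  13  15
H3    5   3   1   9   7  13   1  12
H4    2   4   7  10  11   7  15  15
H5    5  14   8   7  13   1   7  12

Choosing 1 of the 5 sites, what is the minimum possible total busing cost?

Open {H3}.
  Z-α→H3 5, Z-β→H3 3, Z-γ→H3 1, Z-δ→H3 9, Z-ε→H3 7, Z-ζ→H3 13, Z-η→H3 1, Z-θ→H3 12  ⇒ total 51.
Compare {H1}: total 60.
Compare {H5}: total 67.
No size-1 selection does better; minimum is 51.

51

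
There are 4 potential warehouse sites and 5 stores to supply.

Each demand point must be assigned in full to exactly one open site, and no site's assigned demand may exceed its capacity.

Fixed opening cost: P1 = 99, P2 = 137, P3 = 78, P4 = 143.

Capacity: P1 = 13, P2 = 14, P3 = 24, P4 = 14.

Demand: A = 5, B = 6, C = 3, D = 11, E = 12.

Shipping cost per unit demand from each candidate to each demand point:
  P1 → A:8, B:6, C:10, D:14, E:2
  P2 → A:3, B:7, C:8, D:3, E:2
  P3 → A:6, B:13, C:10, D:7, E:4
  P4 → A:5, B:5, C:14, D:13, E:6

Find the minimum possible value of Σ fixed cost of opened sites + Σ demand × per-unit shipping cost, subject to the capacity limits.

421

Open {P2, P3}; cheapest assignment that respects the capacities:
  P2 (cap 14, load 14): A, B, C — cost 5×3 + 6×7 + 3×8 = 81
  P3 (cap 24, load 23): D, E — cost 11×7 + 12×4 = 125
  Shipping 206, fixed 215 → total 421.
  Any other capacity-feasible assignment to {P2, P3} ships for at least 206.
Compare {P3, P4}: its best feasible assignment gives total 443.
Compare {P1, P2, P3}: its best feasible assignment gives total 485.
Every other set of open sites that can feasibly serve all demand totals ≥ 443 even under its best assignment. Minimum: 421.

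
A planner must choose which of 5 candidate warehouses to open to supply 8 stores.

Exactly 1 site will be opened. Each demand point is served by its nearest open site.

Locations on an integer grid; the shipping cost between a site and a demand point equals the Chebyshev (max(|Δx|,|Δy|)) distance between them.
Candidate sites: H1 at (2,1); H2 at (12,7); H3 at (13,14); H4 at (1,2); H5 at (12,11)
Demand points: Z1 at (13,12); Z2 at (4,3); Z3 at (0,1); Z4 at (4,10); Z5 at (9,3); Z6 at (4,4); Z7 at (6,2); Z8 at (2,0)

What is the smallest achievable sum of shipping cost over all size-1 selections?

39

Open {H1}.
  Z1→H1 11, Z2→H1 2, Z3→H1 2, Z4→H1 9, Z5→H1 7, Z6→H1 3, Z7→H1 4, Z8→H1 1  ⇒ total 39.
Compare {H4}: total 42.
Compare {H2}: total 61.
No size-1 selection does better; minimum is 39.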